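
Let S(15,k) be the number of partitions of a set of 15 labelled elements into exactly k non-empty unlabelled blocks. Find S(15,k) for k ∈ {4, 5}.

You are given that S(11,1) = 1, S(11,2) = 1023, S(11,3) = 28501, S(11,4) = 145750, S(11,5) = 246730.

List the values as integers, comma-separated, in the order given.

42355950, 210766920

r12: T_12,1=1×1+0=1; T_12,2=2×1023+1=2047; T_12,3=3×28501+1023=86526; T_12,4=4×145750+28501=611501; T_12,5=5×246730+145750=1379400
r13: T_13,2=2×2047+1=4095; T_13,3=3×86526+2047=261625; T_13,4=4×611501+86526=2532530; T_13,5=5×1379400+611501=7508501
r14: T_14,3=3×261625+4095=788970; T_14,4=4×2532530+261625=10391745; T_14,5=5×7508501+2532530=40075035
r15: T_15,4=4×10391745+788970=42355950; T_15,5=5×40075035+10391745=210766920
Read S(15,4) = 42355950, S(15,5) = 210766920.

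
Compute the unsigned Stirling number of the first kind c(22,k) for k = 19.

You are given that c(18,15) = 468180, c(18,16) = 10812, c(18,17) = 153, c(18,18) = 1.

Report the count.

[19] T[19,16]:18*10812+468180=662796 · T[19,17]:18*153+10812=13566 · T[19,18]:18*1+153=171 · T[19,19]:18*0+1=1
[20] T[20,17]:19*13566+662796=920550 · T[20,18]:19*171+13566=16815 · T[20,19]:19*1+171=190
[21] T[21,18]:20*16815+920550=1256850 · T[21,19]:20*190+16815=20615
[22] T[22,19]:21*20615+1256850=1689765
Read c(22,19) = 1689765.

1689765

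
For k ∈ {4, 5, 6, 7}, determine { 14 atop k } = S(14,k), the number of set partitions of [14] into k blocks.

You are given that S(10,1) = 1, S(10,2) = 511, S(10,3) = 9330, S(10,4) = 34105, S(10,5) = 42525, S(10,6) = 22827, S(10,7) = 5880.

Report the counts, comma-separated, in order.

[11] T[11,1]:1*1+0=1 · T[11,2]:2*511+1=1023 · T[11,3]:3*9330+511=28501 · T[11,4]:4*34105+9330=145750 · T[11,5]:5*42525+34105=246730 · T[11,6]:6*22827+42525=179487 · T[11,7]:7*5880+22827=63987
[12] T[12,2]:2*1023+1=2047 · T[12,3]:3*28501+1023=86526 · T[12,4]:4*145750+28501=611501 · T[12,5]:5*246730+145750=1379400 · T[12,6]:6*179487+246730=1323652 · T[12,7]:7*63987+179487=627396
[13] T[13,3]:3*86526+2047=261625 · T[13,4]:4*611501+86526=2532530 · T[13,5]:5*1379400+611501=7508501 · T[13,6]:6*1323652+1379400=9321312 · T[13,7]:7*627396+1323652=5715424
[14] T[14,4]:4*2532530+261625=10391745 · T[14,5]:5*7508501+2532530=40075035 · T[14,6]:6*9321312+7508501=63436373 · T[14,7]:7*5715424+9321312=49329280
Read S(14,4) = 10391745, S(14,5) = 40075035, S(14,6) = 63436373, S(14,7) = 49329280.

10391745, 40075035, 63436373, 49329280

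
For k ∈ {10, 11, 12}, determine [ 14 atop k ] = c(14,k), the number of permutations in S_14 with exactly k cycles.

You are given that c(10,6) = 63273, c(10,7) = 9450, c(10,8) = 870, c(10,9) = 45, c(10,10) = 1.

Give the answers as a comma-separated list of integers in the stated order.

1474473, 91091, 3731

i=11: T(11,7)=63273+10·9450=157773 | T(11,8)=9450+10·870=18150 | T(11,9)=870+10·45=1320 | T(11,10)=45+10·1=55 | T(11,11)=1+10·0=1
i=12: T(12,8)=157773+11·18150=357423 | T(12,9)=18150+11·1320=32670 | T(12,10)=1320+11·55=1925 | T(12,11)=55+11·1=66 | T(12,12)=1+11·0=1
i=13: T(13,9)=357423+12·32670=749463 | T(13,10)=32670+12·1925=55770 | T(13,11)=1925+12·66=2717 | T(13,12)=66+12·1=78
i=14: T(14,10)=749463+13·55770=1474473 | T(14,11)=55770+13·2717=91091 | T(14,12)=2717+13·78=3731
Read c(14,10) = 1474473, c(14,11) = 91091, c(14,12) = 3731.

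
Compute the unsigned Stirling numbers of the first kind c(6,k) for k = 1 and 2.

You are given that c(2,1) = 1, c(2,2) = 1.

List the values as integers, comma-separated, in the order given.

120, 274

r3: T_3,1=2×1+0=2; T_3,2=2×1+1=3
r4: T_4,1=3×2+0=6; T_4,2=3×3+2=11
r5: T_5,1=4×6+0=24; T_5,2=4×11+6=50
r6: T_6,1=5×24+0=120; T_6,2=5×50+24=274
Read c(6,1) = 120, c(6,2) = 274.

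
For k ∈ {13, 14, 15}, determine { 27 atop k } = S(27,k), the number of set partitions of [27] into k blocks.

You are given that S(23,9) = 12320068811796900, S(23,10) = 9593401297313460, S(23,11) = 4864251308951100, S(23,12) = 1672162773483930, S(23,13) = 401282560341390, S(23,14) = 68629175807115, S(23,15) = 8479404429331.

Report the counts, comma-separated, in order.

29206898819153109600, 8541149231801585700, 1834634071262848260

row 24: T[24][10]=10·9593401297313460+12320068811796900=108254081784931500  T[24][11]=11·4864251308951100+9593401297313460=63100165695775560  T[24][12]=12·1672162773483930+4864251308951100=24930204590758260  T[24][13]=13·401282560341390+1672162773483930=6888836057922000  T[24][14]=14·68629175807115+401282560341390=1362091021641000  T[24][15]=15·8479404429331+68629175807115=195820242247080
row 25: T[25][11]=11·63100165695775560+108254081784931500=802355904438462660  T[25][12]=12·24930204590758260+63100165695775560=362262620784874680  T[25][13]=13·6888836057922000+24930204590758260=114485073343744260  T[25][14]=14·1362091021641000+6888836057922000=25958110360896000  T[25][15]=15·195820242247080+1362091021641000=4299394655347200
row 26: T[26][12]=12·362262620784874680+802355904438462660=5149507353856958820  T[26][13]=13·114485073343744260+362262620784874680=1850568574253550060  T[26][14]=14·25958110360896000+114485073343744260=477898618396288260  T[26][15]=15·4299394655347200+25958110360896000=90449030191104000
row 27: T[27][13]=13·1850568574253550060+5149507353856958820=29206898819153109600  T[27][14]=14·477898618396288260+1850568574253550060=8541149231801585700  T[27][15]=15·90449030191104000+477898618396288260=1834634071262848260
Read S(27,13) = 29206898819153109600, S(27,14) = 8541149231801585700, S(27,15) = 1834634071262848260.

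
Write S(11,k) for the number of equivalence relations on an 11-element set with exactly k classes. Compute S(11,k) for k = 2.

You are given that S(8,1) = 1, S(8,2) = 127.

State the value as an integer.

1023

row 9: T[9][1]=1·1+0=1  T[9][2]=2·127+1=255
row 10: T[10][1]=1·1+0=1  T[10][2]=2·255+1=511
row 11: T[11][2]=2·511+1=1023
Read S(11,2) = 1023.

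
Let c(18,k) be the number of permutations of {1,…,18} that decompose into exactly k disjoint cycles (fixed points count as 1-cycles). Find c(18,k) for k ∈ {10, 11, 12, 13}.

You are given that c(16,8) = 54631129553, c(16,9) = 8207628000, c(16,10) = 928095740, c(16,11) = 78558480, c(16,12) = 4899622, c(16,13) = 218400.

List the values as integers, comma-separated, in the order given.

row 17: T[17][9]=16·8207628000+54631129553=185953177553  T[17][10]=16·928095740+8207628000=23057159840  T[17][11]=16·78558480+928095740=2185031420  T[17][12]=16·4899622+78558480=156952432  T[17][13]=16·218400+4899622=8394022
row 18: T[18][10]=17·23057159840+185953177553=577924894833  T[18][11]=17·2185031420+23057159840=60202693980  T[18][12]=17·156952432+2185031420=4853222764  T[18][13]=17·8394022+156952432=299650806
Read c(18,10) = 577924894833, c(18,11) = 60202693980, c(18,12) = 4853222764, c(18,13) = 299650806.

577924894833, 60202693980, 4853222764, 299650806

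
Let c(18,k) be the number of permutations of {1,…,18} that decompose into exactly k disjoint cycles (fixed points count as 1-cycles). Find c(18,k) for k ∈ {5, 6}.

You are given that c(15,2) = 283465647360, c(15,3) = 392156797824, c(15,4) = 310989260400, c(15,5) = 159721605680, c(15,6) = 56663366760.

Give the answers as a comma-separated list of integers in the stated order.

909299905844112, 369012649234384

r16: T_16,3=15×392156797824+283465647360=6165817614720; T_16,4=15×310989260400+392156797824=5056995703824; T_16,5=15×159721605680+310989260400=2706813345600; T_16,6=15×56663366760+159721605680=1009672107080
r17: T_17,4=16×5056995703824+6165817614720=87077748875904; T_17,5=16×2706813345600+5056995703824=48366009233424; T_17,6=16×1009672107080+2706813345600=18861567058880
r18: T_18,5=17×48366009233424+87077748875904=909299905844112; T_18,6=17×18861567058880+48366009233424=369012649234384
Read c(18,5) = 909299905844112, c(18,6) = 369012649234384.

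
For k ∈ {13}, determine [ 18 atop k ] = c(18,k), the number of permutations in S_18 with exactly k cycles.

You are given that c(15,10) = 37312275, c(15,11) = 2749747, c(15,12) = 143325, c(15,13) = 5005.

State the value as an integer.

299650806

r16: T_16,11=15×2749747+37312275=78558480; T_16,12=15×143325+2749747=4899622; T_16,13=15×5005+143325=218400
r17: T_17,12=16×4899622+78558480=156952432; T_17,13=16×218400+4899622=8394022
r18: T_18,13=17×8394022+156952432=299650806
Read c(18,13) = 299650806.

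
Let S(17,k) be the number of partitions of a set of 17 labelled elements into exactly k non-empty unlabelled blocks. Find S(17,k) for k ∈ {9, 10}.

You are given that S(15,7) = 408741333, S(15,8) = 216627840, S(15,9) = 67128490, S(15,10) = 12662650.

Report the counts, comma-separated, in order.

[16] T[16,8]:8*216627840+408741333=2141764053 · T[16,9]:9*67128490+216627840=820784250 · T[16,10]:10*12662650+67128490=193754990
[17] T[17,9]:9*820784250+2141764053=9528822303 · T[17,10]:10*193754990+820784250=2758334150
Read S(17,9) = 9528822303, S(17,10) = 2758334150.

9528822303, 2758334150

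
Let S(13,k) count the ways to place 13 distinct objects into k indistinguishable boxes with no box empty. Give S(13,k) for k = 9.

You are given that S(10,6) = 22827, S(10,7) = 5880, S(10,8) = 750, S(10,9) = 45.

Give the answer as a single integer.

359502

[11] T[11,7]:7*5880+22827=63987 · T[11,8]:8*750+5880=11880 · T[11,9]:9*45+750=1155
[12] T[12,8]:8*11880+63987=159027 · T[12,9]:9*1155+11880=22275
[13] T[13,9]:9*22275+159027=359502
Read S(13,9) = 359502.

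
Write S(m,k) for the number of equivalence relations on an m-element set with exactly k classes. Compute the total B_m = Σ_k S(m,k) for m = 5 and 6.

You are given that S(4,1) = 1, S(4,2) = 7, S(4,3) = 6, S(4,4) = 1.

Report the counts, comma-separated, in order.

r5: T_5,1=1×1+0=1; T_5,2=2×7+1=15; T_5,3=3×6+7=25; T_5,4=4×1+6=10; T_5,5=5×0+1=1
r6: T_6,1=1×1+0=1; T_6,2=2×15+1=31; T_6,3=3×25+15=90; T_6,4=4×10+25=65; T_6,5=5×1+10=15; T_6,6=6×0+1=1
B_5 = ΣS(5,k) = 1+15+25+10+1 = 52
B_6 = ΣS(6,k) = 1+31+90+65+15+1 = 203

52, 203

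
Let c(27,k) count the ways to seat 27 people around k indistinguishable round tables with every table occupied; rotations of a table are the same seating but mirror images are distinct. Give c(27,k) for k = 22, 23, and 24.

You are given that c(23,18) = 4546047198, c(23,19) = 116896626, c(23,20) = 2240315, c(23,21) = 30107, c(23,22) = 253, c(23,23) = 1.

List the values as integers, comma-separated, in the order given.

i=24: T(24,19)=4546047198+23·116896626=7234669596 | T(24,20)=116896626+23·2240315=168423871 | T(24,21)=2240315+23·30107=2932776 | T(24,22)=30107+23·253=35926 | T(24,23)=253+23·1=276 | T(24,24)=1+23·0=1
i=25: T(25,20)=7234669596+24·168423871=11276842500 | T(25,21)=168423871+24·2932776=238810495 | T(25,22)=2932776+24·35926=3795000 | T(25,23)=35926+24·276=42550 | T(25,24)=276+24·1=300
i=26: T(26,21)=11276842500+25·238810495=17247104875 | T(26,22)=238810495+25·3795000=333685495 | T(26,23)=3795000+25·42550=4858750 | T(26,24)=42550+25·300=50050
i=27: T(27,22)=17247104875+26·333685495=25922927745 | T(27,23)=333685495+26·4858750=460012995 | T(27,24)=4858750+26·50050=6160050
Read c(27,22) = 25922927745, c(27,23) = 460012995, c(27,24) = 6160050.

25922927745, 460012995, 6160050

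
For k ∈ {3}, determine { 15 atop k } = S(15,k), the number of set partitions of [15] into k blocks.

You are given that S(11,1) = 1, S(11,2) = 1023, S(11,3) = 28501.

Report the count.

r12: T_12,1=1×1+0=1; T_12,2=2×1023+1=2047; T_12,3=3×28501+1023=86526
r13: T_13,1=1×1+0=1; T_13,2=2×2047+1=4095; T_13,3=3×86526+2047=261625
r14: T_14,2=2×4095+1=8191; T_14,3=3×261625+4095=788970
r15: T_15,3=3×788970+8191=2375101
Read S(15,3) = 2375101.

2375101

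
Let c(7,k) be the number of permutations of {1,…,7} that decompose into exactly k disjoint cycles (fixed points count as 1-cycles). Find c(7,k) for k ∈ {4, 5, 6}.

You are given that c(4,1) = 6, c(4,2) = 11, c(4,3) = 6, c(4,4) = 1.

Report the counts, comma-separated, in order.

735, 175, 21

[5] T[5,2]:4*11+6=50 · T[5,3]:4*6+11=35 · T[5,4]:4*1+6=10 · T[5,5]:4*0+1=1
[6] T[6,3]:5*35+50=225 · T[6,4]:5*10+35=85 · T[6,5]:5*1+10=15 · T[6,6]:5*0+1=1
[7] T[7,4]:6*85+225=735 · T[7,5]:6*15+85=175 · T[7,6]:6*1+15=21
Read c(7,4) = 735, c(7,5) = 175, c(7,6) = 21.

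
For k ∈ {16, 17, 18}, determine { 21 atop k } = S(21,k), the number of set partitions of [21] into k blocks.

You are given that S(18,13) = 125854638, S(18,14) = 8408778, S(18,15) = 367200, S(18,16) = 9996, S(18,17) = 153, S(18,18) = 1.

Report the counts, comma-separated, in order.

809944464, 34952799, 1023435

[19] T[19,14]:14*8408778+125854638=243577530 · T[19,15]:15*367200+8408778=13916778 · T[19,16]:16*9996+367200=527136 · T[19,17]:17*153+9996=12597 · T[19,18]:18*1+153=171
[20] T[20,15]:15*13916778+243577530=452329200 · T[20,16]:16*527136+13916778=22350954 · T[20,17]:17*12597+527136=741285 · T[20,18]:18*171+12597=15675
[21] T[21,16]:16*22350954+452329200=809944464 · T[21,17]:17*741285+22350954=34952799 · T[21,18]:18*15675+741285=1023435
Read S(21,16) = 809944464, S(21,17) = 34952799, S(21,18) = 1023435.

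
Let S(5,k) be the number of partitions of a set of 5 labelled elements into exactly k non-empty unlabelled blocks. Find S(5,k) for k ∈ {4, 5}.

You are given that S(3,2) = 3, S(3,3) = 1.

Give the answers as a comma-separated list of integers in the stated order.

10, 1

row 4: T[4][3]=3·1+3=6  T[4][4]=4·0+1=1
row 5: T[5][4]=4·1+6=10  T[5][5]=5·0+1=1
Read S(5,4) = 10, S(5,5) = 1.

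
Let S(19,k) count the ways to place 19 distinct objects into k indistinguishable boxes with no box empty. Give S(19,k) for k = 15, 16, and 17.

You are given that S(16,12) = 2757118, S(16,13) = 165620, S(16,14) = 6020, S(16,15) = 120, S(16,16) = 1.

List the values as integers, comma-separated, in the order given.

@17  (17,13):165620·13+2757118→4910178, (17,14):6020·14+165620→249900, (17,15):120·15+6020→7820, (17,16):1·16+120→136, (17,17):0·17+1→1
@18  (18,14):249900·14+4910178→8408778, (18,15):7820·15+249900→367200, (18,16):136·16+7820→9996, (18,17):1·17+136→153
@19  (19,15):367200·15+8408778→13916778, (19,16):9996·16+367200→527136, (19,17):153·17+9996→12597
Read S(19,15) = 13916778, S(19,16) = 527136, S(19,17) = 12597.

13916778, 527136, 12597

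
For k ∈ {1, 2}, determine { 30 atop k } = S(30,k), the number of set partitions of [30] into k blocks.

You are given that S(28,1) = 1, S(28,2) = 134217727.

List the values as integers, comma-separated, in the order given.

i=29: T(29,1)=0+1·1=1 | T(29,2)=1+2·134217727=268435455
i=30: T(30,1)=0+1·1=1 | T(30,2)=1+2·268435455=536870911
Read S(30,1) = 1, S(30,2) = 536870911.

1, 536870911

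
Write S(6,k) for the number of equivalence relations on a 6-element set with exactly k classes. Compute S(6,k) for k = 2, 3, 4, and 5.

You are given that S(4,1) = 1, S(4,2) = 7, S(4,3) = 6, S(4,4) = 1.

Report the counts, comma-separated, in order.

31, 90, 65, 15

r5: T_5,1=1×1+0=1; T_5,2=2×7+1=15; T_5,3=3×6+7=25; T_5,4=4×1+6=10; T_5,5=5×0+1=1
r6: T_6,2=2×15+1=31; T_6,3=3×25+15=90; T_6,4=4×10+25=65; T_6,5=5×1+10=15
Read S(6,2) = 31, S(6,3) = 90, S(6,4) = 65, S(6,5) = 15.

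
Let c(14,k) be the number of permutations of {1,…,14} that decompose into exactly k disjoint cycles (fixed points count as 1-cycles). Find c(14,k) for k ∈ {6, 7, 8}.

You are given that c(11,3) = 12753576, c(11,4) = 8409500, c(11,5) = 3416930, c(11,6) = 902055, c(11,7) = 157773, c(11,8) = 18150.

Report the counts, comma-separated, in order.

[12] T[12,4]:11*8409500+12753576=105258076 · T[12,5]:11*3416930+8409500=45995730 · T[12,6]:11*902055+3416930=13339535 · T[12,7]:11*157773+902055=2637558 · T[12,8]:11*18150+157773=357423
[13] T[13,5]:12*45995730+105258076=657206836 · T[13,6]:12*13339535+45995730=206070150 · T[13,7]:12*2637558+13339535=44990231 · T[13,8]:12*357423+2637558=6926634
[14] T[14,6]:13*206070150+657206836=3336118786 · T[14,7]:13*44990231+206070150=790943153 · T[14,8]:13*6926634+44990231=135036473
Read c(14,6) = 3336118786, c(14,7) = 790943153, c(14,8) = 135036473.

3336118786, 790943153, 135036473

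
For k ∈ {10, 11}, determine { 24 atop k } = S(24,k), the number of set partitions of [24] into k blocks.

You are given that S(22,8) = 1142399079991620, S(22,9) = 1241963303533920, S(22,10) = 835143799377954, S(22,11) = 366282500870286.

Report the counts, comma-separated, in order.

[23] T[23,9]:9*1241963303533920+1142399079991620=12320068811796900 · T[23,10]:10*835143799377954+1241963303533920=9593401297313460 · T[23,11]:11*366282500870286+835143799377954=4864251308951100
[24] T[24,10]:10*9593401297313460+12320068811796900=108254081784931500 · T[24,11]:11*4864251308951100+9593401297313460=63100165695775560
Read S(24,10) = 108254081784931500, S(24,11) = 63100165695775560.

108254081784931500, 63100165695775560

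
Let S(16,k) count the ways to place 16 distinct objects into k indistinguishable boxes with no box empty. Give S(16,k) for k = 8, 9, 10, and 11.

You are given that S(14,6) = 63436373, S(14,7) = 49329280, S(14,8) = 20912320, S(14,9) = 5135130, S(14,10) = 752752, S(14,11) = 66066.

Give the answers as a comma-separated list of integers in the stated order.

2141764053, 820784250, 193754990, 28936908

[15] T[15,7]:7*49329280+63436373=408741333 · T[15,8]:8*20912320+49329280=216627840 · T[15,9]:9*5135130+20912320=67128490 · T[15,10]:10*752752+5135130=12662650 · T[15,11]:11*66066+752752=1479478
[16] T[16,8]:8*216627840+408741333=2141764053 · T[16,9]:9*67128490+216627840=820784250 · T[16,10]:10*12662650+67128490=193754990 · T[16,11]:11*1479478+12662650=28936908
Read S(16,8) = 2141764053, S(16,9) = 820784250, S(16,10) = 193754990, S(16,11) = 28936908.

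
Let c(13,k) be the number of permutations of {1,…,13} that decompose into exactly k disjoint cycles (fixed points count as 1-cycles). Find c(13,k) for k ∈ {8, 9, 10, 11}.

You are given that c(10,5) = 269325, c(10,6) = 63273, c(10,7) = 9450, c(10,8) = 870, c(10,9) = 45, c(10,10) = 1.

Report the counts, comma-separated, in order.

[11] T[11,6]:10*63273+269325=902055 · T[11,7]:10*9450+63273=157773 · T[11,8]:10*870+9450=18150 · T[11,9]:10*45+870=1320 · T[11,10]:10*1+45=55 · T[11,11]:10*0+1=1
[12] T[12,7]:11*157773+902055=2637558 · T[12,8]:11*18150+157773=357423 · T[12,9]:11*1320+18150=32670 · T[12,10]:11*55+1320=1925 · T[12,11]:11*1+55=66
[13] T[13,8]:12*357423+2637558=6926634 · T[13,9]:12*32670+357423=749463 · T[13,10]:12*1925+32670=55770 · T[13,11]:12*66+1925=2717
Read c(13,8) = 6926634, c(13,9) = 749463, c(13,10) = 55770, c(13,11) = 2717.

6926634, 749463, 55770, 2717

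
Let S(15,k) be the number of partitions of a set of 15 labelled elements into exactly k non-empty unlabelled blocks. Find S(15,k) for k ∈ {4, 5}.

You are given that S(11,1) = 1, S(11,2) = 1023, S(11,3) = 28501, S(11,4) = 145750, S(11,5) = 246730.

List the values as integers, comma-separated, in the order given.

row 12: T[12][1]=1·1+0=1  T[12][2]=2·1023+1=2047  T[12][3]=3·28501+1023=86526  T[12][4]=4·145750+28501=611501  T[12][5]=5·246730+145750=1379400
row 13: T[13][2]=2·2047+1=4095  T[13][3]=3·86526+2047=261625  T[13][4]=4·611501+86526=2532530  T[13][5]=5·1379400+611501=7508501
row 14: T[14][3]=3·261625+4095=788970  T[14][4]=4·2532530+261625=10391745  T[14][5]=5·7508501+2532530=40075035
row 15: T[15][4]=4·10391745+788970=42355950  T[15][5]=5·40075035+10391745=210766920
Read S(15,4) = 42355950, S(15,5) = 210766920.

42355950, 210766920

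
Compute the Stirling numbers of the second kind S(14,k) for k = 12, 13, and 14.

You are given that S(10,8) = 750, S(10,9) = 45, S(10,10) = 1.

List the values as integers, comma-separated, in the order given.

3367, 91, 1

@11  (11,9):45·9+750→1155, (11,10):1·10+45→55, (11,11):0·11+1→1
@12  (12,10):55·10+1155→1705, (12,11):1·11+55→66, (12,12):0·12+1→1
@13  (13,11):66·11+1705→2431, (13,12):1·12+66→78, (13,13):0·13+1→1
@14  (14,12):78·12+2431→3367, (14,13):1·13+78→91, (14,14):0·14+1→1
Read S(14,12) = 3367, S(14,13) = 91, S(14,14) = 1.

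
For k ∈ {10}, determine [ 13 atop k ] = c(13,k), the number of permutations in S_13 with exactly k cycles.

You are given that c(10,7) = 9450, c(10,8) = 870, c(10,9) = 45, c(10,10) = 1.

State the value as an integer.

55770

@11  (11,8):870·10+9450→18150, (11,9):45·10+870→1320, (11,10):1·10+45→55
@12  (12,9):1320·11+18150→32670, (12,10):55·11+1320→1925
@13  (13,10):1925·12+32670→55770
Read c(13,10) = 55770.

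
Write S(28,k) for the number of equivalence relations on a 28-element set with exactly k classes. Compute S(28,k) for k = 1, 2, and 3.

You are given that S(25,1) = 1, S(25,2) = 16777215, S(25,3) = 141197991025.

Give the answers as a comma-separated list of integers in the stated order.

1, 134217727, 3812664524766

r26: T_26,1=1×1+0=1; T_26,2=2×16777215+1=33554431; T_26,3=3×141197991025+16777215=423610750290
r27: T_27,1=1×1+0=1; T_27,2=2×33554431+1=67108863; T_27,3=3×423610750290+33554431=1270865805301
r28: T_28,1=1×1+0=1; T_28,2=2×67108863+1=134217727; T_28,3=3×1270865805301+67108863=3812664524766
Read S(28,1) = 1, S(28,2) = 134217727, S(28,3) = 3812664524766.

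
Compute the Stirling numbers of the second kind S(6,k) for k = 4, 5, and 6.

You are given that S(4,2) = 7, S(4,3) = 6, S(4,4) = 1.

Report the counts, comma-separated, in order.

65, 15, 1

[5] T[5,3]:3*6+7=25 · T[5,4]:4*1+6=10 · T[5,5]:5*0+1=1
[6] T[6,4]:4*10+25=65 · T[6,5]:5*1+10=15 · T[6,6]:6*0+1=1
Read S(6,4) = 65, S(6,5) = 15, S(6,6) = 1.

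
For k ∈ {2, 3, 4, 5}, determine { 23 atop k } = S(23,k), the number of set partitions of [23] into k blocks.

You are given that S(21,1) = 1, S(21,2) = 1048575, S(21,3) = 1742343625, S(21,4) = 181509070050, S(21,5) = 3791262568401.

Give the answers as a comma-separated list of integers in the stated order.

4194303, 15686335501, 2916342574750, 96416888184100

r22: T_22,1=1×1+0=1; T_22,2=2×1048575+1=2097151; T_22,3=3×1742343625+1048575=5228079450; T_22,4=4×181509070050+1742343625=727778623825; T_22,5=5×3791262568401+181509070050=19137821912055
r23: T_23,2=2×2097151+1=4194303; T_23,3=3×5228079450+2097151=15686335501; T_23,4=4×727778623825+5228079450=2916342574750; T_23,5=5×19137821912055+727778623825=96416888184100
Read S(23,2) = 4194303, S(23,3) = 15686335501, S(23,4) = 2916342574750, S(23,5) = 96416888184100.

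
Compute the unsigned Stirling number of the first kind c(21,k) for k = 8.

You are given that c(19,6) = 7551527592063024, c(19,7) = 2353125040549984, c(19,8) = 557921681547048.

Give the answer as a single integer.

row 20: T[20][7]=19·2353125040549984+7551527592063024=52260903362512720  T[20][8]=19·557921681547048+2353125040549984=12953636989943896
row 21: T[21][8]=20·12953636989943896+52260903362512720=311333643161390640
Read c(21,8) = 311333643161390640.

311333643161390640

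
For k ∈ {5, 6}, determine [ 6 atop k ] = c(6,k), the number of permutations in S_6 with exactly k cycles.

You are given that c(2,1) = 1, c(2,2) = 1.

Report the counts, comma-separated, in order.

15, 1

[3] T[3,2]:2*1+1=3 · T[3,3]:2*0+1=1
[4] T[4,3]:3*1+3=6 · T[4,4]:3*0+1=1
[5] T[5,4]:4*1+6=10 · T[5,5]:4*0+1=1
[6] T[6,5]:5*1+10=15 · T[6,6]:5*0+1=1
Read c(6,5) = 15, c(6,6) = 1.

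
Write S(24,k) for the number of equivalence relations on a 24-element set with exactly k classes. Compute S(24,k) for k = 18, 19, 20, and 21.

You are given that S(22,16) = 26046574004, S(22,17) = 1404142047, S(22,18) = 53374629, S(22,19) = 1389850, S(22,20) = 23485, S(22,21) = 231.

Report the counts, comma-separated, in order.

92484925445, 3880739170, 116972779, 2454606

i=23: T(23,17)=26046574004+17·1404142047=49916988803 | T(23,18)=1404142047+18·53374629=2364885369 | T(23,19)=53374629+19·1389850=79781779 | T(23,20)=1389850+20·23485=1859550 | T(23,21)=23485+21·231=28336
i=24: T(24,18)=49916988803+18·2364885369=92484925445 | T(24,19)=2364885369+19·79781779=3880739170 | T(24,20)=79781779+20·1859550=116972779 | T(24,21)=1859550+21·28336=2454606
Read S(24,18) = 92484925445, S(24,19) = 3880739170, S(24,20) = 116972779, S(24,21) = 2454606.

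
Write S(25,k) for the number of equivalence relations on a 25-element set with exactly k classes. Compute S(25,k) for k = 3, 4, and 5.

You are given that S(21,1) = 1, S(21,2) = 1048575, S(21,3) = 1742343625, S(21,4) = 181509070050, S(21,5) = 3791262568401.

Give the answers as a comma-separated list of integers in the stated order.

141197991025, 46771289738810, 2436684974110751

[22] T[22,1]:1*1+0=1 · T[22,2]:2*1048575+1=2097151 · T[22,3]:3*1742343625+1048575=5228079450 · T[22,4]:4*181509070050+1742343625=727778623825 · T[22,5]:5*3791262568401+181509070050=19137821912055
[23] T[23,1]:1*1+0=1 · T[23,2]:2*2097151+1=4194303 · T[23,3]:3*5228079450+2097151=15686335501 · T[23,4]:4*727778623825+5228079450=2916342574750 · T[23,5]:5*19137821912055+727778623825=96416888184100
[24] T[24,2]:2*4194303+1=8388607 · T[24,3]:3*15686335501+4194303=47063200806 · T[24,4]:4*2916342574750+15686335501=11681056634501 · T[24,5]:5*96416888184100+2916342574750=485000783495250
[25] T[25,3]:3*47063200806+8388607=141197991025 · T[25,4]:4*11681056634501+47063200806=46771289738810 · T[25,5]:5*485000783495250+11681056634501=2436684974110751
Read S(25,3) = 141197991025, S(25,4) = 46771289738810, S(25,5) = 2436684974110751.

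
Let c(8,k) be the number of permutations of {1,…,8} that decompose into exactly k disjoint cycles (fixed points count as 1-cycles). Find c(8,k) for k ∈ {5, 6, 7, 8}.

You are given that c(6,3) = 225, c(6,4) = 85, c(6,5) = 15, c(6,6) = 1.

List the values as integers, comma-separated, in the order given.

@7  (7,4):85·6+225→735, (7,5):15·6+85→175, (7,6):1·6+15→21, (7,7):0·6+1→1
@8  (8,5):175·7+735→1960, (8,6):21·7+175→322, (8,7):1·7+21→28, (8,8):0·7+1→1
Read c(8,5) = 1960, c(8,6) = 322, c(8,7) = 28, c(8,8) = 1.

1960, 322, 28, 1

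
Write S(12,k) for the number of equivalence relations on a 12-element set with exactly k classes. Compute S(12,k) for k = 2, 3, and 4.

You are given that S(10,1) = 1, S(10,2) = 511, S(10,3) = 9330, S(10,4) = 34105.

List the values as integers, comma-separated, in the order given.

2047, 86526, 611501

[11] T[11,1]:1*1+0=1 · T[11,2]:2*511+1=1023 · T[11,3]:3*9330+511=28501 · T[11,4]:4*34105+9330=145750
[12] T[12,2]:2*1023+1=2047 · T[12,3]:3*28501+1023=86526 · T[12,4]:4*145750+28501=611501
Read S(12,2) = 2047, S(12,3) = 86526, S(12,4) = 611501.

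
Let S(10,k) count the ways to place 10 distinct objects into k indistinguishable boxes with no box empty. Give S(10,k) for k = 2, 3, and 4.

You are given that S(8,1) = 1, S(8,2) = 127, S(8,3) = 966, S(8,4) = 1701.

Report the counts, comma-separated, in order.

i=9: T(9,1)=0+1·1=1 | T(9,2)=1+2·127=255 | T(9,3)=127+3·966=3025 | T(9,4)=966+4·1701=7770
i=10: T(10,2)=1+2·255=511 | T(10,3)=255+3·3025=9330 | T(10,4)=3025+4·7770=34105
Read S(10,2) = 511, S(10,3) = 9330, S(10,4) = 34105.

511, 9330, 34105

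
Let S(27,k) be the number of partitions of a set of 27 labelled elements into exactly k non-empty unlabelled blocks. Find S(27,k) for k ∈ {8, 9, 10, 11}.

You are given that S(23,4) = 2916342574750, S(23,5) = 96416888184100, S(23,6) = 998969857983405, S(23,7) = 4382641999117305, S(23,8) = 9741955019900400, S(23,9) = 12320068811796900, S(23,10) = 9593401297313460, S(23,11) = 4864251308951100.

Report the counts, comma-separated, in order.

r24: T_24,5=5×96416888184100+2916342574750=485000783495250; T_24,6=6×998969857983405+96416888184100=6090236036084530; T_24,7=7×4382641999117305+998969857983405=31677463851804540; T_24,8=8×9741955019900400+4382641999117305=82318282158320505; T_24,9=9×12320068811796900+9741955019900400=120622574326072500; T_24,10=10×9593401297313460+12320068811796900=108254081784931500; T_24,11=11×4864251308951100+9593401297313460=63100165695775560
r25: T_25,6=6×6090236036084530+485000783495250=37026417000002430; T_25,7=7×31677463851804540+6090236036084530=227832482998716310; T_25,8=8×82318282158320505+31677463851804540=690223721118368580; T_25,9=9×120622574326072500+82318282158320505=1167921451092973005; T_25,10=10×108254081784931500+120622574326072500=1203163392175387500; T_25,11=11×63100165695775560+108254081784931500=802355904438462660
r26: T_26,7=7×227832482998716310+37026417000002430=1631853797991016600; T_26,8=8×690223721118368580+227832482998716310=5749622251945664950; T_26,9=9×1167921451092973005+690223721118368580=11201516780955125625; T_26,10=10×1203163392175387500+1167921451092973005=13199555372846848005; T_26,11=11×802355904438462660+1203163392175387500=10029078340998476760
r27: T_27,8=8×5749622251945664950+1631853797991016600=47628831813556336200; T_27,9=9×11201516780955125625+5749622251945664950=106563273280541795575; T_27,10=10×13199555372846848005+11201516780955125625=143197070509423605675; T_27,11=11×10029078340998476760+13199555372846848005=123519417123830092365
Read S(27,8) = 47628831813556336200, S(27,9) = 106563273280541795575, S(27,10) = 143197070509423605675, S(27,11) = 123519417123830092365.

47628831813556336200, 106563273280541795575, 143197070509423605675, 123519417123830092365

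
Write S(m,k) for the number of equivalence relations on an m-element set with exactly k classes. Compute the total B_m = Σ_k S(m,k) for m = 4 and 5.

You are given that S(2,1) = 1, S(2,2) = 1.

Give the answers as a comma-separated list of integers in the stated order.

[3] T[3,1]:1*1+0=1 · T[3,2]:2*1+1=3 · T[3,3]:3*0+1=1
[4] T[4,1]:1*1+0=1 · T[4,2]:2*3+1=7 · T[4,3]:3*1+3=6 · T[4,4]:4*0+1=1
[5] T[5,1]:1*1+0=1 · T[5,2]:2*7+1=15 · T[5,3]:3*6+7=25 · T[5,4]:4*1+6=10 · T[5,5]:5*0+1=1
B_4 = ΣS(4,k) = 1+7+6+1 = 15
B_5 = ΣS(5,k) = 1+15+25+10+1 = 52

15, 52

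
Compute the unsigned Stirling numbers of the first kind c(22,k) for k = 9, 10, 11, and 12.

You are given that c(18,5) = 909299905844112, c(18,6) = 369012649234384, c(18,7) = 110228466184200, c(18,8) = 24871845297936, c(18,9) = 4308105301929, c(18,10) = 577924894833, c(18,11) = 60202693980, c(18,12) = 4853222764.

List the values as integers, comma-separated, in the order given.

1634980697246583456, 276019109275035346, 37600535086859745, 4154823851430525

i=19: T(19,6)=909299905844112+18·369012649234384=7551527592063024 | T(19,7)=369012649234384+18·110228466184200=2353125040549984 | T(19,8)=110228466184200+18·24871845297936=557921681547048 | T(19,9)=24871845297936+18·4308105301929=102417740732658 | T(19,10)=4308105301929+18·577924894833=14710753408923 | T(19,11)=577924894833+18·60202693980=1661573386473 | T(19,12)=60202693980+18·4853222764=147560703732
i=20: T(20,7)=7551527592063024+19·2353125040549984=52260903362512720 | T(20,8)=2353125040549984+19·557921681547048=12953636989943896 | T(20,9)=557921681547048+19·102417740732658=2503858755467550 | T(20,10)=102417740732658+19·14710753408923=381922055502195 | T(20,11)=14710753408923+19·1661573386473=46280647751910 | T(20,12)=1661573386473+19·147560703732=4465226757381
i=21: T(21,8)=52260903362512720+20·12953636989943896=311333643161390640 | T(21,9)=12953636989943896+20·2503858755467550=63030812099294896 | T(21,10)=2503858755467550+20·381922055502195=10142299865511450 | T(21,11)=381922055502195+20·46280647751910=1307535010540395 | T(21,12)=46280647751910+20·4465226757381=135585182899530
i=22: T(22,9)=311333643161390640+21·63030812099294896=1634980697246583456 | T(22,10)=63030812099294896+21·10142299865511450=276019109275035346 | T(22,11)=10142299865511450+21·1307535010540395=37600535086859745 | T(22,12)=1307535010540395+21·135585182899530=4154823851430525
Read c(22,9) = 1634980697246583456, c(22,10) = 276019109275035346, c(22,11) = 37600535086859745, c(22,12) = 4154823851430525.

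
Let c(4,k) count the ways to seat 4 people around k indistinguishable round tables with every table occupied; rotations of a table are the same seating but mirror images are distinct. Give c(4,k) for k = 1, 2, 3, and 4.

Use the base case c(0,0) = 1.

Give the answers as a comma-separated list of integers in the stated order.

[1] T[1,1]:0*0+1=1
[2] T[2,1]:1*1+0=1 · T[2,2]:1*0+1=1
[3] T[3,1]:2*1+0=2 · T[3,2]:2*1+1=3 · T[3,3]:2*0+1=1
[4] T[4,1]:3*2+0=6 · T[4,2]:3*3+2=11 · T[4,3]:3*1+3=6 · T[4,4]:3*0+1=1
Read c(4,1) = 6, c(4,2) = 11, c(4,3) = 6, c(4,4) = 1.

6, 11, 6, 1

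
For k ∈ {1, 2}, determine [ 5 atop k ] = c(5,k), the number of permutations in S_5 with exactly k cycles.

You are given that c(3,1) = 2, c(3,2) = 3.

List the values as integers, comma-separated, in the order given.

24, 50

row 4: T[4][1]=3·2+0=6  T[4][2]=3·3+2=11
row 5: T[5][1]=4·6+0=24  T[5][2]=4·11+6=50
Read c(5,1) = 24, c(5,2) = 50.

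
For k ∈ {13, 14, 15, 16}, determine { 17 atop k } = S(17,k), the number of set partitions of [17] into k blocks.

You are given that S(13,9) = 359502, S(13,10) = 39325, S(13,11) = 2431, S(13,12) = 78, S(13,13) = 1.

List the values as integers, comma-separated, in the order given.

row 14: T[14][10]=10·39325+359502=752752  T[14][11]=11·2431+39325=66066  T[14][12]=12·78+2431=3367  T[14][13]=13·1+78=91  T[14][14]=14·0+1=1
row 15: T[15][11]=11·66066+752752=1479478  T[15][12]=12·3367+66066=106470  T[15][13]=13·91+3367=4550  T[15][14]=14·1+91=105  T[15][15]=15·0+1=1
row 16: T[16][12]=12·106470+1479478=2757118  T[16][13]=13·4550+106470=165620  T[16][14]=14·105+4550=6020  T[16][15]=15·1+105=120  T[16][16]=16·0+1=1
row 17: T[17][13]=13·165620+2757118=4910178  T[17][14]=14·6020+165620=249900  T[17][15]=15·120+6020=7820  T[17][16]=16·1+120=136
Read S(17,13) = 4910178, S(17,14) = 249900, S(17,15) = 7820, S(17,16) = 136.

4910178, 249900, 7820, 136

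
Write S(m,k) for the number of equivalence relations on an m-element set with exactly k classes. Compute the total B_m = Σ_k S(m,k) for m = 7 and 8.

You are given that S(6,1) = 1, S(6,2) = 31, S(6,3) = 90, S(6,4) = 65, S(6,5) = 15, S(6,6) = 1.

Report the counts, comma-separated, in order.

877, 4140

i=7: T(7,1)=0+1·1=1 | T(7,2)=1+2·31=63 | T(7,3)=31+3·90=301 | T(7,4)=90+4·65=350 | T(7,5)=65+5·15=140 | T(7,6)=15+6·1=21 | T(7,7)=1+7·0=1
i=8: T(8,1)=0+1·1=1 | T(8,2)=1+2·63=127 | T(8,3)=63+3·301=966 | T(8,4)=301+4·350=1701 | T(8,5)=350+5·140=1050 | T(8,6)=140+6·21=266 | T(8,7)=21+7·1=28 | T(8,8)=1+8·0=1
B_7 = ΣS(7,k) = 1+63+301+350+140+21+1 = 877
B_8 = ΣS(8,k) = 1+127+966+1701+1050+266+28+1 = 4140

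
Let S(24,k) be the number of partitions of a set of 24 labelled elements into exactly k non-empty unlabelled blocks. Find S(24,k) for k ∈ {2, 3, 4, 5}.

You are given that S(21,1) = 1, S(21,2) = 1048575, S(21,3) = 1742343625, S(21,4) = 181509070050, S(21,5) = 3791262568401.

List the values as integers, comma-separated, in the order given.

8388607, 47063200806, 11681056634501, 485000783495250

i=22: T(22,1)=0+1·1=1 | T(22,2)=1+2·1048575=2097151 | T(22,3)=1048575+3·1742343625=5228079450 | T(22,4)=1742343625+4·181509070050=727778623825 | T(22,5)=181509070050+5·3791262568401=19137821912055
i=23: T(23,1)=0+1·1=1 | T(23,2)=1+2·2097151=4194303 | T(23,3)=2097151+3·5228079450=15686335501 | T(23,4)=5228079450+4·727778623825=2916342574750 | T(23,5)=727778623825+5·19137821912055=96416888184100
i=24: T(24,2)=1+2·4194303=8388607 | T(24,3)=4194303+3·15686335501=47063200806 | T(24,4)=15686335501+4·2916342574750=11681056634501 | T(24,5)=2916342574750+5·96416888184100=485000783495250
Read S(24,2) = 8388607, S(24,3) = 47063200806, S(24,4) = 11681056634501, S(24,5) = 485000783495250.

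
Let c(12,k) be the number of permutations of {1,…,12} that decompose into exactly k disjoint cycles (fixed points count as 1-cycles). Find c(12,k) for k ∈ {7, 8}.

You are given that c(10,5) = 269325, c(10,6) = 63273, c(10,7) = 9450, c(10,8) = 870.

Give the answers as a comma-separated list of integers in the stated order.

2637558, 357423

i=11: T(11,6)=269325+10·63273=902055 | T(11,7)=63273+10·9450=157773 | T(11,8)=9450+10·870=18150
i=12: T(12,7)=902055+11·157773=2637558 | T(12,8)=157773+11·18150=357423
Read c(12,7) = 2637558, c(12,8) = 357423.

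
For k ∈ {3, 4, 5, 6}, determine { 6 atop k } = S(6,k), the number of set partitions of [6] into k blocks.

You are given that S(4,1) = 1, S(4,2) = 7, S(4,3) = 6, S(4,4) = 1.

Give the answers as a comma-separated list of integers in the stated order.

i=5: T(5,2)=1+2·7=15 | T(5,3)=7+3·6=25 | T(5,4)=6+4·1=10 | T(5,5)=1+5·0=1
i=6: T(6,3)=15+3·25=90 | T(6,4)=25+4·10=65 | T(6,5)=10+5·1=15 | T(6,6)=1+6·0=1
Read S(6,3) = 90, S(6,4) = 65, S(6,5) = 15, S(6,6) = 1.

90, 65, 15, 1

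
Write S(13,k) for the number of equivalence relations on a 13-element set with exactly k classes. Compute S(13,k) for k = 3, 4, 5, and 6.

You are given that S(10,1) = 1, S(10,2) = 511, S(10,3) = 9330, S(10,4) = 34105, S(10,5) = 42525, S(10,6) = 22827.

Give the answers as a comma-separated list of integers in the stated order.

261625, 2532530, 7508501, 9321312

@11  (11,1):1·1+0→1, (11,2):511·2+1→1023, (11,3):9330·3+511→28501, (11,4):34105·4+9330→145750, (11,5):42525·5+34105→246730, (11,6):22827·6+42525→179487
@12  (12,2):1023·2+1→2047, (12,3):28501·3+1023→86526, (12,4):145750·4+28501→611501, (12,5):246730·5+145750→1379400, (12,6):179487·6+246730→1323652
@13  (13,3):86526·3+2047→261625, (13,4):611501·4+86526→2532530, (13,5):1379400·5+611501→7508501, (13,6):1323652·6+1379400→9321312
Read S(13,3) = 261625, S(13,4) = 2532530, S(13,5) = 7508501, S(13,6) = 9321312.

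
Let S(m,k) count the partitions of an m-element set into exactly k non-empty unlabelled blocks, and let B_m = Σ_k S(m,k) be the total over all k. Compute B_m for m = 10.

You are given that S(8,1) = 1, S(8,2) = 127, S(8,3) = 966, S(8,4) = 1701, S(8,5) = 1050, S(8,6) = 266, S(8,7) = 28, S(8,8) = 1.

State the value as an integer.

row 9: T[9][1]=1·1+0=1  T[9][2]=2·127+1=255  T[9][3]=3·966+127=3025  T[9][4]=4·1701+966=7770  T[9][5]=5·1050+1701=6951  T[9][6]=6·266+1050=2646  T[9][7]=7·28+266=462  T[9][8]=8·1+28=36  T[9][9]=9·0+1=1
row 10: T[10][1]=1·1+0=1  T[10][2]=2·255+1=511  T[10][3]=3·3025+255=9330  T[10][4]=4·7770+3025=34105  T[10][5]=5·6951+7770=42525  T[10][6]=6·2646+6951=22827  T[10][7]=7·462+2646=5880  T[10][8]=8·36+462=750  T[10][9]=9·1+36=45  T[10][10]=10·0+1=1
B_10 = ΣS(10,k) = 1+511+9330+34105+42525+22827+5880+750+45+1 = 115975

115975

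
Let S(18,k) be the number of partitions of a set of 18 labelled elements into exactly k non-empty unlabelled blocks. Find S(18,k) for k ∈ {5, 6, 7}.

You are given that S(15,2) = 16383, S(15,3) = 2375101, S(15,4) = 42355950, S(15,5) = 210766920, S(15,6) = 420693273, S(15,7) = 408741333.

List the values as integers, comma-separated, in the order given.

28958095545, 110687251039, 197462483400

row 16: T[16][3]=3·2375101+16383=7141686  T[16][4]=4·42355950+2375101=171798901  T[16][5]=5·210766920+42355950=1096190550  T[16][6]=6·420693273+210766920=2734926558  T[16][7]=7·408741333+420693273=3281882604
row 17: T[17][4]=4·171798901+7141686=694337290  T[17][5]=5·1096190550+171798901=5652751651  T[17][6]=6·2734926558+1096190550=17505749898  T[17][7]=7·3281882604+2734926558=25708104786
row 18: T[18][5]=5·5652751651+694337290=28958095545  T[18][6]=6·17505749898+5652751651=110687251039  T[18][7]=7·25708104786+17505749898=197462483400
Read S(18,5) = 28958095545, S(18,6) = 110687251039, S(18,7) = 197462483400.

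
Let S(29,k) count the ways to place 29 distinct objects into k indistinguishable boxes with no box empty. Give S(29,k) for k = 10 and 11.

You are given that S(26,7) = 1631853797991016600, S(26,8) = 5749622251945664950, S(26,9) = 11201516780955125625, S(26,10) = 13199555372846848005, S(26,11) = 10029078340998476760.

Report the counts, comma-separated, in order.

16392038075086211019625, 18059551225961878690915

[27] T[27,8]:8*5749622251945664950+1631853797991016600=47628831813556336200 · T[27,9]:9*11201516780955125625+5749622251945664950=106563273280541795575 · T[27,10]:10*13199555372846848005+11201516780955125625=143197070509423605675 · T[27,11]:11*10029078340998476760+13199555372846848005=123519417123830092365
[28] T[28,9]:9*106563273280541795575+47628831813556336200=1006698291338432496375 · T[28,10]:10*143197070509423605675+106563273280541795575=1538533978374777852325 · T[28,11]:11*123519417123830092365+143197070509423605675=1501910658871554621690
[29] T[29,10]:10*1538533978374777852325+1006698291338432496375=16392038075086211019625 · T[29,11]:11*1501910658871554621690+1538533978374777852325=18059551225961878690915
Read S(29,10) = 16392038075086211019625, S(29,11) = 18059551225961878690915.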